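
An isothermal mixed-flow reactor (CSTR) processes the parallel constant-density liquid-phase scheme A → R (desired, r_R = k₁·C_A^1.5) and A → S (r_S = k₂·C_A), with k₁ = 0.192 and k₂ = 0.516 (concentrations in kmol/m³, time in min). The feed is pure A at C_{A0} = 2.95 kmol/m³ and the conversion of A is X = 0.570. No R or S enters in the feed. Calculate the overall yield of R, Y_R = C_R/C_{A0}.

0.168

Exit C_A = C_{A0}(1−X) = 2.95×0.430 = 1.269 kmol/m³.
Rates in a CSTR are evaluated at the outlet concentration: r_R = 0.192×1.269^1.5 = 0.2743, r_S = 0.516×1.269 = 0.6545.
Fraction of consumed A going to R: r_R/(r_R+r_S) = 0.2953.
C_R = 0.2953·C_{A0}·X = 0.2953×2.95×0.570 = 0.497 kmol/m³; Y_R = C_R/C_{A0} = 0.168.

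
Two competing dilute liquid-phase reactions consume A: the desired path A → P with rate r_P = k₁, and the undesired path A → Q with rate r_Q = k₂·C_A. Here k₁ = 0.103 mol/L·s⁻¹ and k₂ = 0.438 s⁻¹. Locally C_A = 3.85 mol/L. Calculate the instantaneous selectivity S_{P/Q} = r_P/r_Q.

S_{P/Q} = r_P/r_Q = (k₁)/(k₂·C_A) = (k₁/k₂)·C_A⁻¹.
= (0.103) / (0.438×3.850) = 0.1030/1.686 = 0.0611.

0.0611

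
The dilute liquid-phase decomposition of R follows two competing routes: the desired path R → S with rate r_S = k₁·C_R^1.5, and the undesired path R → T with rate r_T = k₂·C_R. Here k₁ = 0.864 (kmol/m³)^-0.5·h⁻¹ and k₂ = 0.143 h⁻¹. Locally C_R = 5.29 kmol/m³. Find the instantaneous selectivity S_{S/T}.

S_{S/T} = r_S/r_T = (k₁·C_R^1.5)/(k₂·C_R) = (k₁/k₂)·C_R^0.5.
= (0.864×5.290^1.5) / (0.143×5.290) = 10.51/0.7565 = 13.9.
Since the desired path is higher order in R, keeping C_R high (PFR or concentrated feed) favours S.

13.9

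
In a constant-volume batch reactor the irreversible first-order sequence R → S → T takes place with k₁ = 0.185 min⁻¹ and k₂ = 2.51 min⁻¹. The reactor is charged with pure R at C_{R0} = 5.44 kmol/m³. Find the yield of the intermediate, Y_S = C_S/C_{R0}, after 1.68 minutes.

0.0571

The intermediate concentration in a first-order A→B→C sequence is C_S = k₁C_{R0}(e^(−k₁t) − e^(−k₂t))/(k₂−k₁).
e^(−k₁t) = e^(−0.185×1.68) = e^(−0.3108) = 0.7329; e^(−k₂t) = e^(−4.217) = 0.01475.
C_S = 0.185×5.44/(2.51−0.185) × (0.7329−0.01475) = 0.4329×0.7181 = 0.3108 kmol/m³.
Y_S = C_S/C_{R0} = 0.3108/5.44 = 0.0571.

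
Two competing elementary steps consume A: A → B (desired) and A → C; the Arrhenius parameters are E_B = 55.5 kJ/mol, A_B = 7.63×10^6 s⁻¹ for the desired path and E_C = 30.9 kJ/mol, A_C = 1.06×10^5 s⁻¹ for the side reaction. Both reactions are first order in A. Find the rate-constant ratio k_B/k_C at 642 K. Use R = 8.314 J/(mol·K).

0.717

k_B/k_C = (A_B/A_C)·exp[−(E_B−E_C)/(RT)] = (A_B/A_C)·exp[(E_C−E_B)/(RT)].
(E_C−E_B)/(RT) = (30.9−55.5)×10³/(8.314×642) = -24600/5338 = -4.609.
k_B/k_C = (7.63×10^6/1.06×10^5)·exp(-4.609) = 71.98 × 0.009964 = 0.717.
Since E_B > E_C, raising the temperature improves selectivity toward B.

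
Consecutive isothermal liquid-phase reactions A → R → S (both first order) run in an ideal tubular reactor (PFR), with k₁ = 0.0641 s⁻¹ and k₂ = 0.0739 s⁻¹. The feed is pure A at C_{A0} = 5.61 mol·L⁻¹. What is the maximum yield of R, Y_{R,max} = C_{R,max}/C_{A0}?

Evaluating C_R at τ_opt = ln(k₂/k₁)/(k₂−k₁) gives C_{R,max}/C_{A0} = (k₁/k₂)^[k₂/(k₂−k₁)].
= (0.0641/0.0739)^(0.0739/(0.0739−0.0641)) = (0.8674)^(7.541) = 0.3420.

0.342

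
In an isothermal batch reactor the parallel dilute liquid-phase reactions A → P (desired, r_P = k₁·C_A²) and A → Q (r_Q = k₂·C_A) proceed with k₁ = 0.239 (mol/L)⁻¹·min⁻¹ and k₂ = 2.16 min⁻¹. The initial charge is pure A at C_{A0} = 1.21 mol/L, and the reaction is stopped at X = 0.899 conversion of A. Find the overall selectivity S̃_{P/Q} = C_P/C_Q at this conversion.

C_A = C_{A0}(1−X) = 0.1222 mol/L.
Along a PFR/batch, dC_Q/dC_A = −r_Q/(r_P+r_Q) = −k₂/(k₂+k₁·C_A).
Integrating from C_{A0} to C_A: C_Q = (2.16/0.239)·ln[(2.16+0.239·1.21)/(2.16+0.239·0.122)] = 9.038·ln(2.449/2.189) = 1.014 mol/L.
Then C_P = (C_{A0}−C_A) − C_Q = 1.088 − 1.014 = 0.07361 mol/L.
S̃_{P/Q} = C_P/C_Q = 0.07361/1.014 = 0.0726.

0.0726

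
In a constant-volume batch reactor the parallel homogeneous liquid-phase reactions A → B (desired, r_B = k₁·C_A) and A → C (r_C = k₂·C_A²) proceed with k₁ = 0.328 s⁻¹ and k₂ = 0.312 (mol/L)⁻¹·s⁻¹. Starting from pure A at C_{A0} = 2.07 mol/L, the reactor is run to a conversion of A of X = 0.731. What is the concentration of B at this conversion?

C_A = C_{A0}(1−X) = 0.5568 mol/L.
Along a PFR/batch, dC_B/dC_A = −r_B/(r_B+r_C) = −k₁/(k₁+k₂·C_A).
Integrating from C_{A0} to C_A: C_B = (0.328/0.312)·ln[(0.328+0.312·2.07)/(0.328+0.312·0.557)] = 1.051·ln(0.9738/0.5017) = 0.6972 mol/L.

0.697 mol/L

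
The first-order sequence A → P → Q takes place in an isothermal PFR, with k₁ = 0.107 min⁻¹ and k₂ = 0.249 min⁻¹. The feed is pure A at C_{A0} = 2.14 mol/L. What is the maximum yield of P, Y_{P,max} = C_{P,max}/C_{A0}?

For a first-order series the maximum intermediate yield is C_{P,max}/C_{A0} = (k₁/k₂)^[k₂/(k₂−k₁)].
= (0.107/0.249)^(0.249/(0.249−0.107)) = (0.4297)^(1.754) = 0.2274.

0.227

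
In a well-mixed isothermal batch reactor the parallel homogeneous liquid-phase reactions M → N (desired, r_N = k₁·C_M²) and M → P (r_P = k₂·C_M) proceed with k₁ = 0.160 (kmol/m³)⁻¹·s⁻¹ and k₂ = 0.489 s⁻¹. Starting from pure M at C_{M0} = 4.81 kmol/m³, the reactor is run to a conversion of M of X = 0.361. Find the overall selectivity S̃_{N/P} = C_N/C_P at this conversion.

C_M = C_{M0}(1−X) = 3.074 kmol/m³.
Along a PFR/batch, dC_P/dC_M = −r_P/(r_N+r_P) = −k₂/(k₂+k₁·C_M).
Integrating from C_{M0} to C_M: C_P = (0.489/0.160)·ln[(0.489+0.160·4.81)/(0.489+0.160·3.07)] = 3.056·ln(1.259/0.9808) = 0.7623 kmol/m³.
Then C_N = (C_{M0}−C_M) − C_P = 1.736 − 0.7623 = 0.9741 kmol/m³.
S̃_{N/P} = C_N/C_P = 0.9741/0.7623 = 1.28.

1.28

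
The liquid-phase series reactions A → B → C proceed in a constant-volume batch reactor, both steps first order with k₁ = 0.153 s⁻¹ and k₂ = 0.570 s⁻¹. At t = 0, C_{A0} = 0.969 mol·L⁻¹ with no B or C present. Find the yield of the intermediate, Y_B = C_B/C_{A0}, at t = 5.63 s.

For first-order series with pure A initially, C_B(t) = k₁C_{A0}/(k₂−k₁)·(e^(−k₁t) − e^(−k₂t)).
e^(−k₁t) = e^(−0.153×5.63) = e^(−0.8614) = 0.4226; e^(−k₂t) = e^(−3.209) = 0.04039.
C_B = 0.153×0.969/(0.570−0.153) × (0.4226−0.04039) = 0.3555×0.3822 = 0.1359 mol·L⁻¹.
Y_B = C_B/C_{A0} = 0.1359/0.969 = 0.140.

0.140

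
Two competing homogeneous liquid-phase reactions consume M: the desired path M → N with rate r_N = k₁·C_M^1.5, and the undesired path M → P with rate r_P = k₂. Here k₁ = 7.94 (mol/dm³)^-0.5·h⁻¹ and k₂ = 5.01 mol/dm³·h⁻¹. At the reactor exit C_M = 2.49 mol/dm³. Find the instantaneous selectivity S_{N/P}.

6.23

S_{N/P} = r_N/r_P = (k₁·C_M^1.5)/(k₂) = (k₁/k₂)·C_M^1.5.
= (7.94×2.490^1.5) / (5.01) = 31.20/5.010 = 6.23.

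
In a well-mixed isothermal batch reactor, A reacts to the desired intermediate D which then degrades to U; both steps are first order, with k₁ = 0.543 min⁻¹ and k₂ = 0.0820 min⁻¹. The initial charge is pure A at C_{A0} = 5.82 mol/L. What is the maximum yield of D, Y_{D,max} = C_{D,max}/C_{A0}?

At the optimum, C_{D,max}/C_{A0} = (k₁/k₂)^[k₂/(k₂−k₁)].
= (0.543/0.0820)^(0.0820/(0.0820−0.543)) = (6.622)^(-0.1779) = 0.7144.

0.714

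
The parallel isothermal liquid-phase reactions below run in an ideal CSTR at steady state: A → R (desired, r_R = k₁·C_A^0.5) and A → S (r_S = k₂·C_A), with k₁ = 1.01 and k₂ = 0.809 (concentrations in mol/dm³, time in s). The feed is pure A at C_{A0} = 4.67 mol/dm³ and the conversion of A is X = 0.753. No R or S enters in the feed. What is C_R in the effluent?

1.89 mol/dm³

Exit C_A = C_{A0}(1−X) = 4.67×0.247 = 1.153 mol/dm³.
Rates in a CSTR are evaluated at the outlet concentration: r_R = 1.01×1.153^0.5 = 1.085, r_S = 0.809×1.153 = 0.9332.
Fraction of consumed A going to R: r_R/(r_R+r_S) = 0.5376.
C_R = 0.5376·C_{A0}·X = 0.5376×4.67×0.753 = 1.89 mol/dm³.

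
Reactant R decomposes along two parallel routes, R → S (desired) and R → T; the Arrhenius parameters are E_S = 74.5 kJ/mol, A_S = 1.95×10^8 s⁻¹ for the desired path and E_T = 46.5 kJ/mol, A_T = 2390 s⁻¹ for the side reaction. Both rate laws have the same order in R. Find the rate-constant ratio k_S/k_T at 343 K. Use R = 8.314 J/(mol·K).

Since both paths have the same order in R, the concentration cancels and S_{S/T} = k_S/k_T = (A_S/A_T)·exp[(E_T−E_S)/(RT)].
(E_T−E_S)/(RT) = (46.5−74.5)×10³/(8.314×343) = -28000/2852 = -9.819.
k_S/k_T = (1.95×10^8/2390)·exp(-9.819) = 81590 × 5.442×10^-5 = 4.44.
Since E_S > E_T, raising the temperature improves selectivity toward S.

4.44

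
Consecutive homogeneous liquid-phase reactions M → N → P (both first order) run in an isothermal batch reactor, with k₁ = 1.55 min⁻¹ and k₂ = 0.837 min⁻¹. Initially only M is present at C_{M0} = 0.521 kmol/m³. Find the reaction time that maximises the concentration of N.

For first-order series the maximum of C_N occurs at t_opt = ln(k₂/k₁)/(k₂−k₁).
= ln(0.837/1.55)/(0.837−1.55) = ln(0.5400)/-0.7130 = -0.6162/-0.7130 = 0.864 min.

0.864 min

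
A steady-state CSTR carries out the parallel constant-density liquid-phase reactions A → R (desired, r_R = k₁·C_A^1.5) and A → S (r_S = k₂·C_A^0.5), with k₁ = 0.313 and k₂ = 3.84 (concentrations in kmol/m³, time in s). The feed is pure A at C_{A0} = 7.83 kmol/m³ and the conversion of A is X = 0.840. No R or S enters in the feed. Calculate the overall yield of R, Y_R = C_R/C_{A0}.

Exit C_A = C_{A0}(1−X) = 7.83×0.160 = 1.253 kmol/m³.
Rates in a CSTR are evaluated at the outlet concentration: r_R = 0.313×1.253^1.5 = 0.4389, r_S = 3.84×1.253^0.5 = 4.298.
Fraction of consumed A going to R: r_R/(r_R+r_S) = 0.09265.
C_R = 0.09265·C_{A0}·X = 0.09265×7.83×0.840 = 0.609 kmol/m³; Y_R = C_R/C_{A0} = 0.0778.

0.0778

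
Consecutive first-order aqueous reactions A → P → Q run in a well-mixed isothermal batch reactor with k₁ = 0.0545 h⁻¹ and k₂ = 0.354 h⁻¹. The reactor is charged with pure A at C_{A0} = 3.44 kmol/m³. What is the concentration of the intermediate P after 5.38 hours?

The intermediate concentration in a first-order A→B→C sequence is C_P = k₁C_{A0}(e^(−k₁t) − e^(−k₂t))/(k₂−k₁).
e^(−k₁t) = e^(−0.0545×5.38) = e^(−0.2932) = 0.7459; e^(−k₂t) = e^(−1.905) = 0.1489.
C_P = 0.0545×3.44/(0.354−0.0545) × (0.7459−0.1489) = 0.6260×0.5970 = 0.3737 kmol/m³.

0.374 kmol/m³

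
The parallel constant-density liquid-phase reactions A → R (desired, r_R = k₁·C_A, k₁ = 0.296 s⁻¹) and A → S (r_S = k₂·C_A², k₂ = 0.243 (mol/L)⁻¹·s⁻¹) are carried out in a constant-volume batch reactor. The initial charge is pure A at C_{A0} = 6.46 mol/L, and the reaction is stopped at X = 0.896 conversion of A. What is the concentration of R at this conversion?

1.71 mol/L

C_A = C_{A0}(1−X) = 0.6718 mol/L.
Along a PFR/batch, dC_R/dC_A = −r_R/(r_R+r_S) = −k₁/(k₁+k₂·C_A).
Integrating from C_{A0} to C_A: C_R = (0.296/0.243)·ln[(0.296+0.243·6.46)/(0.296+0.243·0.672)] = 1.218·ln(1.866/0.4593) = 1.708 mol/L.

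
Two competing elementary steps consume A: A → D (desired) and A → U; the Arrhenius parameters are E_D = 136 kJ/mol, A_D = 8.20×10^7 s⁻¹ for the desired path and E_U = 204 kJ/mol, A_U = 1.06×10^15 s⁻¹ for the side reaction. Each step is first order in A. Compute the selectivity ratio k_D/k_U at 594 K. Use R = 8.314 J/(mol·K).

k_D/k_U = (A_D/A_U)·exp[−(E_D−E_U)/(RT)] = (A_D/A_U)·exp[(E_U−E_D)/(RT)].
(E_U−E_D)/(RT) = (204−136)×10³/(8.314×594) = 68000/4939 = 13.77.
k_D/k_U = (8.20×10^7/1.06×10^15)·exp(13.77) = 7.736×10^-8 × 9.549×10^5 = 0.0739.
Since E_D < E_U, lowering the temperature improves selectivity toward D.

0.0739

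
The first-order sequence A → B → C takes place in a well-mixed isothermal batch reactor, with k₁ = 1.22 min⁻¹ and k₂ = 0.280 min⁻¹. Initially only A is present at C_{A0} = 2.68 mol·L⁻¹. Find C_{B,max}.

1.73 mol·L⁻¹

Evaluating C_B at t_opt = ln(k₂/k₁)/(k₂−k₁) gives C_{B,max}/C_{A0} = (k₁/k₂)^[k₂/(k₂−k₁)].
= (1.22/0.280)^(0.280/(0.280−1.22)) = (4.357)^(-0.2979) = 0.6451.
C_{B,max} = 0.6451×2.68 = 1.73 mol·L⁻¹.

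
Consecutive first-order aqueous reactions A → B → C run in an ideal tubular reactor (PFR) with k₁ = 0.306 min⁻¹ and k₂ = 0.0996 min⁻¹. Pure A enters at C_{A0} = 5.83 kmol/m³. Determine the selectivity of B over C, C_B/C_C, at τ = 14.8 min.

For first-order series with pure A initially, C_B(τ) = k₁C_{A0}/(k₂−k₁)·(e^(−k₁τ) − e^(−k₂τ)).
e^(−k₁τ) = e^(−0.306×14.8) = e^(−4.529) = 0.01079; e^(−k₂τ) = e^(−1.474) = 0.2290.
C_B = 0.306×5.83/(0.0996−0.306) × (0.01079−0.2290) = (-8.643)×(-0.2182) = 1.886 kmol/m³.
C_A = C_{A0}e^(−k₁τ) = 0.06293 kmol/m³, so C_C = C_{A0}−C_A−C_B = 3.881 kmol/m³; C_B/C_C = 0.486.

0.486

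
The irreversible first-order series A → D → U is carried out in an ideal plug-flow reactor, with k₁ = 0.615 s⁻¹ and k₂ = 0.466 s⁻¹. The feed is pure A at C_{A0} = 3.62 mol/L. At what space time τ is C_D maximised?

1.86 s

Setting dC_D/dτ = 0 gives τ_opt = ln(k₂/k₁)/(k₂−k₁).
= ln(0.466/0.615)/(0.466−0.615) = ln(0.7577)/-0.1490 = -0.2774/-0.1490 = 1.86 s.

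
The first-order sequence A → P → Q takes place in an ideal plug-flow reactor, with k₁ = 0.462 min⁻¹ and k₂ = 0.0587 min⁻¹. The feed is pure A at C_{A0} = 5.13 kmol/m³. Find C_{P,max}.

Evaluating C_P at τ_opt = ln(k₂/k₁)/(k₂−k₁) gives C_{P,max}/C_{A0} = (k₁/k₂)^[k₂/(k₂−k₁)].
= (0.462/0.0587)^(0.0587/(0.0587−0.462)) = (7.871)^(-0.1455) = 0.7406.
C_{P,max} = 0.7406×5.13 = 3.80 kmol/m³.

3.80 kmol/m³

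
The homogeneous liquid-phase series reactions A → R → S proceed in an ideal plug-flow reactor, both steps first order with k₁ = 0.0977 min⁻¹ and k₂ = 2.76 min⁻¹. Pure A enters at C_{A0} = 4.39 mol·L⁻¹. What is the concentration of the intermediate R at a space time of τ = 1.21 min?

0.137 mol·L⁻¹

For first-order series with pure A initially, C_R(τ) = k₁C_{A0}/(k₂−k₁)·(e^(−k₁τ) − e^(−k₂τ)).
e^(−k₁τ) = e^(−0.0977×1.21) = e^(−0.1182) = 0.8885; e^(−k₂τ) = e^(−3.340) = 0.03545.
C_R = 0.0977×4.39/(2.76−0.0977) × (0.8885−0.03545) = 0.1611×0.8531 = 0.1374 mol·L⁻¹.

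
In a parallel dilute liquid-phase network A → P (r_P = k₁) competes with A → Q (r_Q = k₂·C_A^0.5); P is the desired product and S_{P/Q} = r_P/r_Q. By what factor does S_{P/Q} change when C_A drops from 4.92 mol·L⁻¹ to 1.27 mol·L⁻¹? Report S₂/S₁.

S_{P/Q} = (k₁/k₂)·C_A^-0.5, so S₂/S₁ = (C_{A,2}/C_{A,1})^-0.5.
= (1.27/4.92)^(-0.5) = (0.2581)^(-0.5) = 1.97.
Selectivity toward P rises as C_A falls — low-concentration operation is favoured.

1.97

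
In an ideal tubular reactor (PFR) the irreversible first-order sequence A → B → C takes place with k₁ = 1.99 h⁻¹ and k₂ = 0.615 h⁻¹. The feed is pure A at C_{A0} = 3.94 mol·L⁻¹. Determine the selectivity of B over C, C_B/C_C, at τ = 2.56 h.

The intermediate concentration in a first-order A→B→C sequence is C_B = k₁C_{A0}(e^(−k₁τ) − e^(−k₂τ))/(k₂−k₁).
e^(−k₁τ) = e^(−1.99×2.56) = e^(−5.094) = 0.006131; e^(−k₂τ) = e^(−1.574) = 0.2071.
C_B = 1.99×3.94/(0.615−1.99) × (0.006131−0.2071) = (-5.702)×(-0.2010) = 1.146 mol·L⁻¹.
C_A = C_{A0}e^(−k₁τ) = 0.02416 mol·L⁻¹, so C_C = C_{A0}−C_A−C_B = 2.770 mol·L⁻¹; C_B/C_C = 0.414.

0.414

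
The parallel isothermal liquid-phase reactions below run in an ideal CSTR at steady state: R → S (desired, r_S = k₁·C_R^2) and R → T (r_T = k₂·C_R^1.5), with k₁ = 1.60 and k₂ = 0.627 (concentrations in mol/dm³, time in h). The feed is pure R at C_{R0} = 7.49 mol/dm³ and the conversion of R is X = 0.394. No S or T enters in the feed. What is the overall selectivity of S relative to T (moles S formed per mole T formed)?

5.44

Exit C_R = C_{R0}(1−X) = 7.49×0.606 = 4.539 mol/dm³.
A CSTR operates uniformly at the exit composition, giving r_S = 32.96 and r_T = 6.063 (each k·C_R^n at C_R = 4.539).
Overall selectivity = C_S/C_T = r_Sτ/(r_Tτ) = r_S/r_T = 5.44.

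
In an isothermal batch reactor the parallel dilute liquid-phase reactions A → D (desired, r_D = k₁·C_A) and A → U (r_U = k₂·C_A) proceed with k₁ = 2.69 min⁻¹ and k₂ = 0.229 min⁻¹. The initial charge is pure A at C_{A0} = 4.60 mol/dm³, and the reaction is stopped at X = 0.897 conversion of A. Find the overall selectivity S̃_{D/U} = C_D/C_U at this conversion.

11.7

C_A = C_{A0}(1−X) = 0.4738 mol/dm³.
Both paths are first order in A, so the instantaneous fraction to D is constant: dC_D/d(−C_A) = k₁/(k₁+k₂) = 0.9215.
C_D = 0.9215·(C_{A0}−C_A) = 0.9215×4.126 = 3.80 mol/dm³.
C_U = (C_{A0}−C_A)−C_D = 0.3237 mol/dm³; S̃_{D/U} = 3.802/0.3237 = 11.7.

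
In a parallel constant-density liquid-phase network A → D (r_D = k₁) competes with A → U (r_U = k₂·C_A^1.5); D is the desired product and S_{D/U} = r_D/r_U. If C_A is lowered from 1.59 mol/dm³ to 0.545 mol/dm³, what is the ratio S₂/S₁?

4.98

S_{D/U} = (k₁/k₂)·C_A^-1.5, so S₂/S₁ = (C_{A,2}/C_{A,1})^-1.5.
= (0.545/1.59)^(-1.5) = (0.3428)^(-1.5) = 4.98.
Selectivity toward D rises as C_A falls — low-concentration operation is favoured.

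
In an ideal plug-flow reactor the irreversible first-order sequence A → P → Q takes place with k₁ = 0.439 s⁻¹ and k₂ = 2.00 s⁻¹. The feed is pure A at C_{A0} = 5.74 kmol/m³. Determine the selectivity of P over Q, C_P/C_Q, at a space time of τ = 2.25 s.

For first-order series with pure A initially, C_P(τ) = k₁C_{A0}/(k₂−k₁)·(e^(−k₁τ) − e^(−k₂τ)).
e^(−k₁τ) = e^(−0.439×2.25) = e^(−0.9878) = 0.3724; e^(−k₂τ) = e^(−4.500) = 0.01111.
C_P = 0.439×5.74/(2.00−0.439) × (0.3724−0.01111) = 1.614×0.3613 = 0.5832 kmol/m³.
C_A = C_{A0}e^(−k₁τ) = 2.138 kmol/m³, so C_Q = C_{A0}−C_A−C_P = 3.019 kmol/m³; C_P/C_Q = 0.193.

0.193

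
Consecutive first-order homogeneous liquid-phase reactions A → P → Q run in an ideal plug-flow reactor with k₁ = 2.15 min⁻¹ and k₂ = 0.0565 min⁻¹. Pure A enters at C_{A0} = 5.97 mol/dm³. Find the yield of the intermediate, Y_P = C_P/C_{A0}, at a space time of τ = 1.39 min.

For first-order series with pure A initially, C_P(τ) = k₁C_{A0}/(k₂−k₁)·(e^(−k₁τ) − e^(−k₂τ)).
e^(−k₁τ) = e^(−2.15×1.39) = e^(−2.988) = 0.05036; e^(−k₂τ) = e^(−0.07853) = 0.9245.
C_P = 2.15×5.97/(0.0565−2.15) × (0.05036−0.9245) = (-6.131)×(-0.8741) = 5.359 mol/dm³.
Y_P = C_P/C_{A0} = 5.359/5.97 = 0.898.

0.898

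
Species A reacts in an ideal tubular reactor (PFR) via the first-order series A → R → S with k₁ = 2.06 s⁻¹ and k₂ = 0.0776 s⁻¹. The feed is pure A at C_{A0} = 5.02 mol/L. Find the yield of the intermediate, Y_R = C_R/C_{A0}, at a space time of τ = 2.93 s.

0.825

The intermediate concentration in a first-order A→B→C sequence is C_R = k₁C_{A0}(e^(−k₁τ) − e^(−k₂τ))/(k₂−k₁).
e^(−k₁τ) = e^(−2.06×2.93) = e^(−6.036) = 0.002392; e^(−k₂τ) = e^(−0.2274) = 0.7966.
C_R = 2.06×5.02/(0.0776−2.06) × (0.002392−0.7966) = (-5.217)×(-0.7942) = 4.143 mol/L.
Y_R = C_R/C_{A0} = 4.143/5.02 = 0.825.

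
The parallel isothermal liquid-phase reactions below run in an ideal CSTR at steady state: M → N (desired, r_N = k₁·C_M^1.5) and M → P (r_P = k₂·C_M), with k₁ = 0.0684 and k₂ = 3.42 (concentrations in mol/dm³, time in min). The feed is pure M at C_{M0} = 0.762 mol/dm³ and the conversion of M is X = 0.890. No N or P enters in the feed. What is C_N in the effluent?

Exit C_M = C_{M0}(1−X) = 0.762×0.110 = 0.08382 mol/dm³.
In a CSTR the entire volume is at exit conditions, so r_N = 0.0684×0.08382^1.5 = 0.001660 and r_P = 3.42×0.08382 = 0.2867.
Fraction of consumed M going to N: r_N/(r_N+r_P) = 0.005757.
C_N = 0.005757·C_{M0}·X = 0.005757×0.762×0.890 = 0.00390 mol/dm³.

0.00390 mol/dm³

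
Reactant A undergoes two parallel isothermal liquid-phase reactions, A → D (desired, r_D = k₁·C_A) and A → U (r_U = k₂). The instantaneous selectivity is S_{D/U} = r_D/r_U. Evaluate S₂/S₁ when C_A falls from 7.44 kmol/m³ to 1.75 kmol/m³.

0.235

S_{D/U} = (k₁/k₂)·C_A, so S₂/S₁ = (C_{A,2}/C_{A,1}).
= 1.75/7.44 = 0.235.
Selectivity toward D falls as C_A falls — high-concentration operation is favoured.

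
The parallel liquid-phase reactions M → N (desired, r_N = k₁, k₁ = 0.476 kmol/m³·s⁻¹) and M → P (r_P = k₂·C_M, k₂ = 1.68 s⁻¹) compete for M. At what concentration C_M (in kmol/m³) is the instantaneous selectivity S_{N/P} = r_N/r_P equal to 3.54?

S_{N/P} = (k₁/k₂)·C_M⁻¹ ⇒ C_M = (S·k₂/k₁)^(-1).
= (3.54×1.68/0.476)^(-1) = (12.49)^(-1) = 0.0800 kmol/m³.

0.0800 kmol/m³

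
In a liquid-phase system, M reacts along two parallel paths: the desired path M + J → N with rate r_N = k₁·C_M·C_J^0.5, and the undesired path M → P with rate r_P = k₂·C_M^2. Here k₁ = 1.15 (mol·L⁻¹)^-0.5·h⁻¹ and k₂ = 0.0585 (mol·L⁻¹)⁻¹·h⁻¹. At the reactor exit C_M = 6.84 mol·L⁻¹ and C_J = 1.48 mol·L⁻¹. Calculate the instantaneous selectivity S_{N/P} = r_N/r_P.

S_{N/P} = r_N/r_P = (k₁·C_M·C_J^0.5)/(k₂·C_M^2) = (k₁/k₂)·C_M⁻¹·C_J^0.5.
= (1.15×6.840×1.480^0.5) / (0.0585×6.840^2) = 9.569/2.737 = 3.50.
The undesired path is higher order in M, so low C_M (CSTR or dilute feed) favours N.

3.50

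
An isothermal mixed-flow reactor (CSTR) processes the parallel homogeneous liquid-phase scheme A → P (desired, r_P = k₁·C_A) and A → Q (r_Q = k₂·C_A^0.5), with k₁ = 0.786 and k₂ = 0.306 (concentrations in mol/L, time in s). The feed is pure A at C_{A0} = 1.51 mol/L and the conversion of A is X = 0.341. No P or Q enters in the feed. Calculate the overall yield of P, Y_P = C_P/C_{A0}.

0.245

Exit C_A = C_{A0}(1−X) = 1.51×0.659 = 0.9951 mol/L.
A CSTR operates uniformly at the exit composition, giving r_P = 0.7821 and r_Q = 0.3052 (each k·C_A^n at C_A = 0.9951).
Fraction of consumed A going to P: r_P/(r_P+r_Q) = 0.7193.
C_P = 0.7193·C_{A0}·X = 0.7193×1.51×0.341 = 0.370 mol/L; Y_P = C_P/C_{A0} = 0.245.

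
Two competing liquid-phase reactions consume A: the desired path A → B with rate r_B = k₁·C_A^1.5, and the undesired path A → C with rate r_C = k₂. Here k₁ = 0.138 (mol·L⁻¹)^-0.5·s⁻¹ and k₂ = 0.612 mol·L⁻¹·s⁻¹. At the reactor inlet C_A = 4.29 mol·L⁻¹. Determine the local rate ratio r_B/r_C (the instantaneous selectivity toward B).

S_{B/C} = r_B/r_C = (k₁·C_A^1.5)/(k₂) = (k₁/k₂)·C_A^1.5.
= (0.138×4.290^1.5) / (0.612) = 1.226/0.6120 = 2.00.

2.00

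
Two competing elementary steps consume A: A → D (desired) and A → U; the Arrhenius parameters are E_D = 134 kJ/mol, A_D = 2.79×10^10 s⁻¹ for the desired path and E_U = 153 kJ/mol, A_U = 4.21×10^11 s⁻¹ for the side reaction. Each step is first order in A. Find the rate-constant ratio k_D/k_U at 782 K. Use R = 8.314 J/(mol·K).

Since both paths have the same order in A, the concentration cancels and S_{D/U} = k_D/k_U = (A_D/A_U)·exp[(E_U−E_D)/(RT)].
(E_U−E_D)/(RT) = (153−134)×10³/(8.314×782) = 19000/6502 = 2.922.
k_D/k_U = (2.79×10^10/4.21×10^11)·exp(2.922) = 0.06627 × 18.59 = 1.23.
Since E_D < E_U, lowering the temperature improves selectivity toward D.

1.23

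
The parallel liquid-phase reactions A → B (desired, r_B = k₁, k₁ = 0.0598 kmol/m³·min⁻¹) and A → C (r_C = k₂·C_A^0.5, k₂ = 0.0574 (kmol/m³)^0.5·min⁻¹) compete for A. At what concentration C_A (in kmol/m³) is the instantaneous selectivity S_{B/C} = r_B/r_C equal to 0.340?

S_{B/C} = (k₁/k₂)·C_A^-0.5 ⇒ C_A = (S·k₂/k₁)^(-2).
= (0.340×0.0574/0.0598)^(-2) = (0.3264)^(-2) = 9.39 kmol/m³.

9.39 kmol/m³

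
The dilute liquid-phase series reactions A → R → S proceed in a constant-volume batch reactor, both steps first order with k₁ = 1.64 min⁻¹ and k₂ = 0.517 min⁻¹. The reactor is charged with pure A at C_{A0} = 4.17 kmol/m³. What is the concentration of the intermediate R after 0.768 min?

Solving the coupled first-order balances gives C_R(t) = [k₁/(k₂−k₁)]·C_{A0}·(e^(−k₁t) − e^(−k₂t)).
e^(−k₁t) = e^(−1.64×0.768) = e^(−1.260) = 0.2838; e^(−k₂t) = e^(−0.3971) = 0.6723.
C_R = 1.64×4.17/(0.517−1.64) × (0.2838−0.6723) = (-6.090)×(-0.3885) = 2.366 kmol/m³.

2.37 kmol/m³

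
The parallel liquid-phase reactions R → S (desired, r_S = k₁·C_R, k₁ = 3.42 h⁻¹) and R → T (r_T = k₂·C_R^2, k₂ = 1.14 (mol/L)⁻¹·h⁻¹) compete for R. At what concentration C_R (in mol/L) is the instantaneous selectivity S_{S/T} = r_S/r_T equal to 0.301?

S_{S/T} = (k₁/k₂)·C_R⁻¹ ⇒ C_R = (S·k₂/k₁)^(-1).
= (0.301×1.14/3.42)^(-1) = (0.1003)^(-1) = 9.97 mol/L.

9.97 mol/L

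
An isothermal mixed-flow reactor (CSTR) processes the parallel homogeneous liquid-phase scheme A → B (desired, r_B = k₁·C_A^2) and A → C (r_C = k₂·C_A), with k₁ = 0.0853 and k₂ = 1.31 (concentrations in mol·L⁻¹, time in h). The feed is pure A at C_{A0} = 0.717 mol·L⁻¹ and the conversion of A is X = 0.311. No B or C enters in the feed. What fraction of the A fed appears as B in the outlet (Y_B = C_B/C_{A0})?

0.00969

Exit C_A = C_{A0}(1−X) = 0.717×0.689 = 0.4940 mol·L⁻¹.
Rates in a CSTR are evaluated at the outlet concentration: r_B = 0.0853×0.4940^2 = 0.02082, r_C = 1.31×0.4940 = 0.6472.
Fraction of consumed A going to B: r_B/(r_B+r_C) = 0.03116.
C_B = 0.03116·C_{A0}·X = 0.03116×0.717×0.311 = 0.00695 mol·L⁻¹; Y_B = C_B/C_{A0} = 0.00969.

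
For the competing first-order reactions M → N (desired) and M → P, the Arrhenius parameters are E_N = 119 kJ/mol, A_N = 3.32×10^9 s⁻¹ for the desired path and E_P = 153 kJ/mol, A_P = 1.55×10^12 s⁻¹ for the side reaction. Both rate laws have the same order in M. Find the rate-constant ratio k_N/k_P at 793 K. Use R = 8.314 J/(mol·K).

k_N/k_P = (A_N/A_P)·exp[−(E_N−E_P)/(RT)] = (A_N/A_P)·exp[(E_P−E_N)/(RT)].
(E_P−E_N)/(RT) = (153−119)×10³/(8.314×793) = 34000/6593 = 5.157.
k_N/k_P = (3.32×10^9/1.55×10^12)·exp(5.157) = 0.002142 × 173.6 = 0.372.
Since E_N < E_P, lowering the temperature improves selectivity toward N.

0.372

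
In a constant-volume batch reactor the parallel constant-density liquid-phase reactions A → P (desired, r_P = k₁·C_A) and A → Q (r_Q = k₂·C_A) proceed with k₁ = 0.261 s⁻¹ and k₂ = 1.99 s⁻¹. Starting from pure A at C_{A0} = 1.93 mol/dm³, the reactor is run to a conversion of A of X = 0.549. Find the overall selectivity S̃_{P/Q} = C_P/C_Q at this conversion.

C_A = C_{A0}(1−X) = 0.8704 mol/dm³.
Both paths are first order in A, so the instantaneous fraction to P is constant: dC_P/d(−C_A) = k₁/(k₁+k₂) = 0.1159.
C_P = 0.1159·(C_{A0}−C_A) = 0.1159×1.060 = 0.123 mol/dm³.
C_Q = (C_{A0}−C_A)−C_P = 0.9367 mol/dm³; S̃_{P/Q} = 0.1229/0.9367 = 0.131.

0.131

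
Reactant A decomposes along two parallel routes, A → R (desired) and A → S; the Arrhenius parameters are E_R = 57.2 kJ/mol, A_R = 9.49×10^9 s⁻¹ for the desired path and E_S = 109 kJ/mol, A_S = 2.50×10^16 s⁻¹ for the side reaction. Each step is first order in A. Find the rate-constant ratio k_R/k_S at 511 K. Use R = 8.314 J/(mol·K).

k_R/k_S = (A_R/A_S)·exp[−(E_R−E_S)/(RT)] = (A_R/A_S)·exp[(E_S−E_R)/(RT)].
(E_S−E_R)/(RT) = (109−57.2)×10³/(8.314×511) = 51800/4248 = 12.19.
k_R/k_S = (9.49×10^9/2.50×10^16)·exp(12.19) = 3.796×10^-7 × 1.973×10^5 = 0.0749.

0.0749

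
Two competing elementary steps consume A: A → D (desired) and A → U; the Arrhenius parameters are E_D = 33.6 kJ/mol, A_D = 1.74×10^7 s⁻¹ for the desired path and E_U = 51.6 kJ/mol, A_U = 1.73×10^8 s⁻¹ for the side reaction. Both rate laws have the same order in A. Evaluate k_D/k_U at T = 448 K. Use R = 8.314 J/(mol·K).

Since both paths have the same order in A, the concentration cancels and S_{D/U} = k_D/k_U = (A_D/A_U)·exp[(E_U−E_D)/(RT)].
(E_U−E_D)/(RT) = (51.6−33.6)×10³/(8.314×448) = 18000/3725 = 4.833.
k_D/k_U = (1.74×10^7/1.73×10^8)·exp(4.833) = 0.1006 × 125.5 = 12.6.

12.6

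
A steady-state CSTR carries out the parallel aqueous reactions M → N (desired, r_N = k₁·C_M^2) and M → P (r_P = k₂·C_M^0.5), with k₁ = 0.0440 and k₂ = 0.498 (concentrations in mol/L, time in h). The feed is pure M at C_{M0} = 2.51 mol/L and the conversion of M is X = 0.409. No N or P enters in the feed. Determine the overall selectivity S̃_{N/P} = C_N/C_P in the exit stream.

Exit C_M = C_{M0}(1−X) = 2.51×0.591 = 1.483 mol/L.
In a CSTR the entire volume is at exit conditions, so r_N = 0.0440×1.483^2 = 0.09682 and r_P = 0.498×1.483^0.5 = 0.6065.
Overall selectivity = C_N/C_P = r_Nτ/(r_Pτ) = r_N/r_P = 0.160.

0.160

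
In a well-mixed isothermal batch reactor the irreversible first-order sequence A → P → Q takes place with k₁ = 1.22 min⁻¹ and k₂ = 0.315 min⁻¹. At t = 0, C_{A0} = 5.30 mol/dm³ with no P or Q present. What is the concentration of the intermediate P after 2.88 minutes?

Solving the coupled first-order balances gives C_P(t) = [k₁/(k₂−k₁)]·C_{A0}·(e^(−k₁t) − e^(−k₂t)).
e^(−k₁t) = e^(−1.22×2.88) = e^(−3.514) = 0.02979; e^(−k₂t) = e^(−0.9072) = 0.4037.
C_P = 1.22×5.30/(0.315−1.22) × (0.02979−0.4037) = (-7.145)×(-0.3739) = 2.671 mol/dm³.

2.67 mol/dm³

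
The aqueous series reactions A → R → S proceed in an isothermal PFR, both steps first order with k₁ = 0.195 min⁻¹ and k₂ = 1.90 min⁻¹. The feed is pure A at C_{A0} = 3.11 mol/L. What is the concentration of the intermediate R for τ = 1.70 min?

The intermediate concentration in a first-order A→B→C sequence is C_R = k₁C_{A0}(e^(−k₁τ) − e^(−k₂τ))/(k₂−k₁).
e^(−k₁τ) = e^(−0.195×1.70) = e^(−0.3315) = 0.7178; e^(−k₂τ) = e^(−3.230) = 0.03956.
C_R = 0.195×3.11/(1.90−0.195) × (0.7178−0.03956) = 0.3557×0.6783 = 0.2413 mol/L.

0.241 mol/L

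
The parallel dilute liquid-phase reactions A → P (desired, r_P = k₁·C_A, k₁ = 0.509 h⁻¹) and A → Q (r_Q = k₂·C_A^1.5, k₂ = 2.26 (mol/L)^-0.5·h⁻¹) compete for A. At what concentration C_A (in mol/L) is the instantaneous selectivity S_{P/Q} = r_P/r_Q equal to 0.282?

S_{P/Q} = (k₁/k₂)·C_A^-0.5 ⇒ C_A = (S·k₂/k₁)^(-2).
= (0.282×2.26/0.509)^(-2) = (1.252)^(-2) = 0.638 mol/L.

0.638 mol/L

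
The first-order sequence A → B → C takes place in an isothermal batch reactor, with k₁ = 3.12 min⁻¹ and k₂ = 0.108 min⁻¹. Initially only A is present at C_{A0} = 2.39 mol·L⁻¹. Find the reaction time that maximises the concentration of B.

The intermediate peaks when r₁ = r₂, i.e. k₁e^(−k₁t) = k₂e^(−k₂t), giving t_opt = ln(k₂/k₁)/(k₂−k₁).
= ln(0.108/3.12)/(0.108−3.12) = ln(0.03462)/-3.012 = -3.363/-3.012 = 1.12 min.

1.12 min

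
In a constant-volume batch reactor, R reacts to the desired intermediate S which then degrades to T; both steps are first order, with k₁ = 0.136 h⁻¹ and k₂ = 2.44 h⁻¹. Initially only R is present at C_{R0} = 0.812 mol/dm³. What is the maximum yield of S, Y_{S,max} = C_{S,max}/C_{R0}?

0.0470

For a first-order series the maximum intermediate yield is C_{S,max}/C_{R0} = (k₁/k₂)^[k₂/(k₂−k₁)].
= (0.136/2.44)^(2.44/(2.44−0.136)) = (0.05574)^(1.059) = 0.04700.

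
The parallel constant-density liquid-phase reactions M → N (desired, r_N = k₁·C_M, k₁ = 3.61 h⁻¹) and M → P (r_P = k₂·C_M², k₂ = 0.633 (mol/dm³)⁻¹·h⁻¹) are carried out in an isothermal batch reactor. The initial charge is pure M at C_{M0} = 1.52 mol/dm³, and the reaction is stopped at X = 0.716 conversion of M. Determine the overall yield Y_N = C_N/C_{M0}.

C_M = C_{M0}(1−X) = 0.4317 mol/dm³.
Along a PFR/batch, dC_N/dC_M = −r_N/(r_N+r_P) = −k₁/(k₁+k₂·C_M).
Integrating from C_{M0} to C_M: C_N = (3.61/0.633)·ln[(3.61+0.633·1.52)/(3.61+0.633·0.432)] = 5.703·ln(4.572/3.883) = 0.9314 mol/dm³.
Y_N = C_N/C_{M0} = 0.9314/1.52 = 0.613.

0.613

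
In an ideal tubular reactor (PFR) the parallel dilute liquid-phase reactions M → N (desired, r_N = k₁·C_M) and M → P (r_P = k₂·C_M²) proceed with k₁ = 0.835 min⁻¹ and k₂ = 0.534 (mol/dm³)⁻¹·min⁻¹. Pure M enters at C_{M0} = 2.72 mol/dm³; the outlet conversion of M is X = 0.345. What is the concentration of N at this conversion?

C_M = C_{M0}(1−X) = 1.782 mol/dm³.
Along a PFR/batch, dC_N/dC_M = −r_N/(r_N+r_P) = −k₁/(k₁+k₂·C_M).
Integrating from C_{M0} to C_M: C_N = (0.835/0.534)·ln[(0.835+0.534·2.72)/(0.835+0.534·1.78)] = 1.564·ln(2.287/1.786) = 0.3866 mol/dm³.

0.387 mol/dm³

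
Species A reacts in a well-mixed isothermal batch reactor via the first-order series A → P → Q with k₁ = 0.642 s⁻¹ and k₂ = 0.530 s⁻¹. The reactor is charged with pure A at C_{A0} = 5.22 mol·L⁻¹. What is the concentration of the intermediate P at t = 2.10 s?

2.06 mol·L⁻¹

For first-order series with pure A initially, C_P(t) = k₁C_{A0}/(k₂−k₁)·(e^(−k₁t) − e^(−k₂t)).
e^(−k₁t) = e^(−0.642×2.10) = e^(−1.348) = 0.2597; e^(−k₂t) = e^(−1.113) = 0.3286.
C_P = 0.642×5.22/(0.530−0.642) × (0.2597−0.3286) = (-29.92)×(-0.06886) = 2.061 mol·L⁻¹.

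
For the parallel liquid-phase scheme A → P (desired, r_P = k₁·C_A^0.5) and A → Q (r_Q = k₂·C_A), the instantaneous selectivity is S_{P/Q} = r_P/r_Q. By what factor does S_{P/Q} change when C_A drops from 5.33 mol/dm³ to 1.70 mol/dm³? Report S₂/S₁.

S_{P/Q} = (k₁/k₂)·C_A^-0.5, so S₂/S₁ = (C_{A,2}/C_{A,1})^-0.5.
= (1.70/5.33)^(-0.5) = (0.3189)^(-0.5) = 1.77.
Selectivity toward P rises as C_A falls — low-concentration operation is favoured.

1.77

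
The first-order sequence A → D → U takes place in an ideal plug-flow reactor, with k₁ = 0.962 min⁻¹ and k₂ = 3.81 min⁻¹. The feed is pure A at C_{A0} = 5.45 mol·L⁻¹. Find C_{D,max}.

For a first-order series the maximum intermediate yield is C_{D,max}/C_{A0} = (k₁/k₂)^[k₂/(k₂−k₁)].
= (0.962/3.81)^(3.81/(3.81−0.962)) = (0.2525)^(1.338) = 0.1586.
C_{D,max} = 0.1586×5.45 = 0.864 mol·L⁻¹.

0.864 mol·L⁻¹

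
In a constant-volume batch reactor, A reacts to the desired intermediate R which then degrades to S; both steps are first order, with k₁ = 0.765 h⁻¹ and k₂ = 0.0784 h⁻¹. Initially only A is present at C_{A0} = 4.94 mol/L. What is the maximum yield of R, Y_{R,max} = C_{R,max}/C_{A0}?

Evaluating C_R at t_opt = ln(k₂/k₁)/(k₂−k₁) gives C_{R,max}/C_{A0} = (k₁/k₂)^[k₂/(k₂−k₁)].
= (0.765/0.0784)^(0.0784/(0.0784−0.765)) = (9.758)^(-0.1142) = 0.7710.

0.771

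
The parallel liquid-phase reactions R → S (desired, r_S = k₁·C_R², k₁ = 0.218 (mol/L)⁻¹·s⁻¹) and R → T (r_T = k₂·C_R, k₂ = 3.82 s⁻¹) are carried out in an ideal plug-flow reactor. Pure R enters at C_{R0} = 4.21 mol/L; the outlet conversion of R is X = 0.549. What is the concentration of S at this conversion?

C_R = C_{R0}(1−X) = 1.899 mol/L.
Along a PFR/batch, dC_T/dC_R = −r_T/(r_S+r_T) = −k₂/(k₂+k₁·C_R).
Integrating from C_{R0} to C_R: C_T = (3.82/0.218)·ln[(3.82+0.218·4.21)/(3.82+0.218·1.90)] = 17.52·ln(4.738/4.234) = 1.970 mol/L.
Then C_S = (C_{R0}−C_R) − C_T = 2.311 − 1.970 = 0.3410 mol/L.

0.341 mol/L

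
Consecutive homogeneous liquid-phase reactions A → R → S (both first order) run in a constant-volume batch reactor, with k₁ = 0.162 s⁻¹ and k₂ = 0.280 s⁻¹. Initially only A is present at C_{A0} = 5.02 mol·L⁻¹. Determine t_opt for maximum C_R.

The intermediate peaks when r₁ = r₂, i.e. k₁e^(−k₁t) = k₂e^(−k₂t), giving t_opt = ln(k₂/k₁)/(k₂−k₁).
= ln(0.280/0.162)/(0.280−0.162) = ln(1.728)/0.1180 = 0.5472/0.1180 = 4.64 s.

4.64 s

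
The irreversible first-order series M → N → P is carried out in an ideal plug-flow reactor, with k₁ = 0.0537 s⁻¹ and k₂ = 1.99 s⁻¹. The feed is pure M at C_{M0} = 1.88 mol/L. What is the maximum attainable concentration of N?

0.0459 mol/L

For a first-order series the maximum intermediate yield is C_{N,max}/C_{M0} = (k₁/k₂)^[k₂/(k₂−k₁)].
= (0.0537/1.99)^(1.99/(1.99−0.0537)) = (0.02698)^(1.028) = 0.02441.
C_{N,max} = 0.02441×1.88 = 0.0459 mol/L.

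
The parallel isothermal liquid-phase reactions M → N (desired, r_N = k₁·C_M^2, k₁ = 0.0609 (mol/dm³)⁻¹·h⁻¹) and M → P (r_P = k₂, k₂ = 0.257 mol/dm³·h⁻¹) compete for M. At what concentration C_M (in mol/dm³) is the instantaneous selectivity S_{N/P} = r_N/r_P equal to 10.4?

6.62 mol/dm³

S_{N/P} = (k₁/k₂)·C_M^2 ⇒ C_M = (S·k₂/k₁)^(0.5).
= (10.4×0.257/0.0609)^(0.5) = (43.89)^(0.5) = 6.62 mol/dm³.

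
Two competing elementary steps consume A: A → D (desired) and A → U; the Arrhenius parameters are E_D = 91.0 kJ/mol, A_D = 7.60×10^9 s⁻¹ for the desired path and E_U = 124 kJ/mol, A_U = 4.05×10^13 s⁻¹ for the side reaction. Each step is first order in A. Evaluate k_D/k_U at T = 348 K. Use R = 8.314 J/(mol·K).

16.9

With equal orders, S_{D/U} = k_D/k_U = (A_D/A_U)·exp[(E_U−E_D)/(RT)].
(E_U−E_D)/(RT) = (124−91.0)×10³/(8.314×348) = 33000/2893 = 11.41.
k_D/k_U = (7.60×10^9/4.05×10^13)·exp(11.41) = 1.877×10^-4 × 89839 = 16.9.
Since E_D < E_U, lowering the temperature improves selectivity toward D.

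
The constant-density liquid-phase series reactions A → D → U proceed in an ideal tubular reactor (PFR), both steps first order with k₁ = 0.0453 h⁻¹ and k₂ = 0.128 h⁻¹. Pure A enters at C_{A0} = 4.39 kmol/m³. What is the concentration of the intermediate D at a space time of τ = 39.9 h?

The intermediate concentration in a first-order A→B→C sequence is C_D = k₁C_{A0}(e^(−k₁τ) − e^(−k₂τ))/(k₂−k₁).
e^(−k₁τ) = e^(−0.0453×39.9) = e^(−1.807) = 0.1641; e^(−k₂τ) = e^(−5.107) = 0.006053.
C_D = 0.0453×4.39/(0.128−0.0453) × (0.1641−0.006053) = 2.405×0.1580 = 0.3800 kmol/m³.

0.380 kmol/m³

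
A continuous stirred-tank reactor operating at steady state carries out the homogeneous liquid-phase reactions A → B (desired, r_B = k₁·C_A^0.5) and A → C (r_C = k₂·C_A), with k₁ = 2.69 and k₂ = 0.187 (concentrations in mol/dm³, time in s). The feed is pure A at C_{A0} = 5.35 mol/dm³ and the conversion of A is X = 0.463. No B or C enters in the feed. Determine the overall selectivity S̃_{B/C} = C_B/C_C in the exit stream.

8.49

Exit C_A = C_{A0}(1−X) = 5.35×0.537 = 2.873 mol/dm³.
In a CSTR the entire volume is at exit conditions, so r_B = 2.69×2.873^0.5 = 4.559 and r_C = 0.187×2.873 = 0.5372.
Overall selectivity = C_B/C_C = r_Bτ/(r_Cτ) = r_B/r_C = 8.49.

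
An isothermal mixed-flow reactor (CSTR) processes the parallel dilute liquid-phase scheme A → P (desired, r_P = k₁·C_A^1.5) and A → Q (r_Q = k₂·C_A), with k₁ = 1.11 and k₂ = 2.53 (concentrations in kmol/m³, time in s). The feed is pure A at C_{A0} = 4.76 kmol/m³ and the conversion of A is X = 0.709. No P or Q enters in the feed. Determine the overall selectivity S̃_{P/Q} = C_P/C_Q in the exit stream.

Exit C_A = C_{A0}(1−X) = 4.76×0.291 = 1.385 kmol/m³.
Rates in a CSTR are evaluated at the outlet concentration: r_P = 1.11×1.385^1.5 = 1.810, r_Q = 2.53×1.385 = 3.504.
Overall selectivity = C_P/C_Q = r_Pτ/(r_Qτ) = r_P/r_Q = 0.516.

0.516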